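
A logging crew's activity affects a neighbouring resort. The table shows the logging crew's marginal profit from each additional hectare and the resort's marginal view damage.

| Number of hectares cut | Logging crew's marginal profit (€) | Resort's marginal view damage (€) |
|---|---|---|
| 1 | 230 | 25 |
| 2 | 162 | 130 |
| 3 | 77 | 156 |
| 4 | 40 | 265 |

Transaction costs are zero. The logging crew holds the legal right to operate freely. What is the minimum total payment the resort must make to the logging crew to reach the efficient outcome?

Left alone the logging crew would choose level 4 (marginal profit stays positive).
Efficient level: k* = 2 (marginal profit ≥ marginal view damage through 2).
The resort must at least cover the logging crew's forgone profit from cutting 4→2: 77 + 40 = 117.

€117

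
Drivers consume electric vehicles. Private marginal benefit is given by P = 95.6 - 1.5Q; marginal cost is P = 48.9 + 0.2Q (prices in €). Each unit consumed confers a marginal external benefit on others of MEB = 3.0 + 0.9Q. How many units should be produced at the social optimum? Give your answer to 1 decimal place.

Q* = 62.1

Social marginal benefit = demand + MEB = 98.6 - 0.6Q.
Set SMB = MC: 98.6 - 0.6Q = 48.9 + 0.2Q → Q* = 62.1250.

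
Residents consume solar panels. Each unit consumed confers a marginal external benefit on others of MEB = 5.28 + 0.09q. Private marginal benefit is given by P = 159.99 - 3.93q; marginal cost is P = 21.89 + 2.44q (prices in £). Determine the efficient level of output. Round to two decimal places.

q* = 22.83

Social marginal benefit = demand + MEB = 165.27 - 3.84q.
Set SMB = MC: 165.27 - 3.84q = 21.89 + 2.44q → q* = 22.8312.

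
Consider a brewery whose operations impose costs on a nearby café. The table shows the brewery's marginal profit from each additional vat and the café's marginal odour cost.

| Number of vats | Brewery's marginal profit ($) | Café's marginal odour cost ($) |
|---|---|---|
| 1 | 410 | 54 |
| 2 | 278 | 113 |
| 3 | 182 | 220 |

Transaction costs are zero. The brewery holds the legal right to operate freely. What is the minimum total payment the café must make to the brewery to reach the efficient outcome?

Left alone the brewery would choose level 3 (marginal profit stays positive).
Efficient level: k* = 2 (marginal profit ≥ marginal odour cost through 2).
The café must at least cover the brewery's forgone profit from cutting 3→2: 182 = 182.

$182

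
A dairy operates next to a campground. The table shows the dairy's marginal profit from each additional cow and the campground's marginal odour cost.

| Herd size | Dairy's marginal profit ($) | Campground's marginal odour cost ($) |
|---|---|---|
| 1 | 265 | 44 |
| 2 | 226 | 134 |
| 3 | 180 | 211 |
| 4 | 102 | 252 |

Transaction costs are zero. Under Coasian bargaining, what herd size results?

Bargaining reaches the level where marginal profit last exceeds marginal odour cost.
That holds through level 2 (226 ≥ 134) but not at 3 (180 < 211).

2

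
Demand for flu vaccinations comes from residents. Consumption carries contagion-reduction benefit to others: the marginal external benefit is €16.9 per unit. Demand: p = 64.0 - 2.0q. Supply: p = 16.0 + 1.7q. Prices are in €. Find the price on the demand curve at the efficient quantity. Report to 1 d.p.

P = €28.9

Social marginal benefit = demand + MEB = 80.9 - 2.0q.
Set SMB = MC: 80.9 - 2.0q = 16.0 + 1.7q → q* = 17.5405.
Consumer price on the demand curve at q*: 64.0 − 2.0×17.5405 = 28.9190.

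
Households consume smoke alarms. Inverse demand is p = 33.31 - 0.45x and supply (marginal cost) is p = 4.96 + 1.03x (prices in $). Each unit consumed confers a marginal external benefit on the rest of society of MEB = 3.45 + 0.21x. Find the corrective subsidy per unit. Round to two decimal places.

Social marginal benefit = demand + MEB = 36.76 - 0.24x.
Set SMB = MC: 36.76 - 0.24x = 4.96 + 1.03x → x* = 25.0394.
The Pigouvian subsidy equals MEB at x*: 3.45 + 0.21×25.0394 = 8.7083.

subsidy = $8.71 per unit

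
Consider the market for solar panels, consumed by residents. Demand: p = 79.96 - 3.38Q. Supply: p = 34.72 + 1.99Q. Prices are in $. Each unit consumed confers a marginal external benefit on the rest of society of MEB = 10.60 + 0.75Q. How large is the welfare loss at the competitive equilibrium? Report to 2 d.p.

DWL = $30.98

Market equilibrium (private): 34.72 + 1.99Q = 79.96 - 3.38Q → Q_m = 8.4246.
Social marginal benefit = demand + MEB = 90.56 - 2.63Q.
Set SMB = MC: 90.56 - 2.63Q = 34.72 + 1.99Q → Q* = 12.0866.
Height of the DWL triangle at Q_m is SMB(Q_m) − MC(Q_m) = MEB(Q_m) = 16.9184.
DWL = ½ × 3.6620 × 16.9184 = 30.9776.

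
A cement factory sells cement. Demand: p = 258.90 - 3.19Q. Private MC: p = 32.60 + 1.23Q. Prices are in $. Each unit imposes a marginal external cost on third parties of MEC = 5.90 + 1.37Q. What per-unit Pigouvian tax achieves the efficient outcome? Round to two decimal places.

tax = $58.05 per unit

Social marginal cost = private MC + MEC = 38.50 + 2.60Q.
Set SMC = demand: 38.50 + 2.60Q = 258.90 - 3.19Q → Q* = 38.0656.
The Pigouvian tax equals MEC at Q*: 5.90 + 1.37×38.0656 = 58.0499.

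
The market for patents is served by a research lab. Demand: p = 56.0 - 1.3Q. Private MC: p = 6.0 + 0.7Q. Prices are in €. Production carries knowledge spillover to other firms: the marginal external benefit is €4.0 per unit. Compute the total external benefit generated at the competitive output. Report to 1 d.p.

Market equilibrium (private): 6.0 + 0.7Q = 56.0 - 1.3Q → Q_m = 25.0000.
Total external benefit = MEB × Q_m = 4.0 × 25.0000 = 100.0000.

€100.0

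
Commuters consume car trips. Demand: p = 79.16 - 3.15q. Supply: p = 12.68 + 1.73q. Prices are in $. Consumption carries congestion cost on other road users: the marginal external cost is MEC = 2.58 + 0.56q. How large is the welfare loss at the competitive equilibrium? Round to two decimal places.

Market equilibrium (private): 12.68 + 1.73q = 79.16 - 3.15q → q_m = 13.6230.
Social marginal benefit = demand − MEC = 76.58 - 3.71q.
Set SMB = MC: 76.58 - 3.71q = 12.68 + 1.73q → q* = 11.7463.
Height of the DWL triangle at q_m is MC(q_m) − SMB(q_m) = MEC(q_m) = 10.2089.
DWL = ½ × 1.8767 × 10.2089 = 9.5795.

DWL = $9.58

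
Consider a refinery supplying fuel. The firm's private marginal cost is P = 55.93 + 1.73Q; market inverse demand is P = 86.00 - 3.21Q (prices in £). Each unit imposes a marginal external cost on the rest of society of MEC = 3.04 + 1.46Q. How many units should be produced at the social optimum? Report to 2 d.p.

Social marginal cost = private MC + MEC = 58.97 + 3.19Q.
Set SMC = demand: 58.97 + 3.19Q = 86.00 - 3.21Q → Q* = 4.2234.

Q* = 4.22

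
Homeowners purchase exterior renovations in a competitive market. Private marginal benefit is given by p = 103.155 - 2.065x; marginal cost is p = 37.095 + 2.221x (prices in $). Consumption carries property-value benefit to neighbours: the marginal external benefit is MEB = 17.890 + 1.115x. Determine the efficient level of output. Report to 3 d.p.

x* = 26.474

Social marginal benefit = demand + MEB = 121.045 - 0.950x.
Set SMB = MC: 121.045 - 0.950x = 37.095 + 2.221x → x* = 26.4743.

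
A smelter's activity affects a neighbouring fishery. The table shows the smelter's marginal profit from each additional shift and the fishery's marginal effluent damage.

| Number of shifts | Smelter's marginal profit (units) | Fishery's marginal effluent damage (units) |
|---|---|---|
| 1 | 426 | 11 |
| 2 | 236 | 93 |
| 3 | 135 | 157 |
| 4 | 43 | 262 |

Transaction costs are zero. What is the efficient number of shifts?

2

Bargaining reaches the level where marginal profit last exceeds marginal effluent damage.
That holds through level 2 (236 ≥ 93) but not at 3 (135 < 157).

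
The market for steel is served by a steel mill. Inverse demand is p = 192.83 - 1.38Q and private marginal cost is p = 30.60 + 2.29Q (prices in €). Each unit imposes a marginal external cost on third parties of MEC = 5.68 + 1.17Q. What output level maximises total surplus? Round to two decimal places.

Q* = 32.35

Social marginal cost = private MC + MEC = 36.28 + 3.46Q.
Set SMC = demand: 36.28 + 3.46Q = 192.83 - 1.38Q → Q* = 32.3450.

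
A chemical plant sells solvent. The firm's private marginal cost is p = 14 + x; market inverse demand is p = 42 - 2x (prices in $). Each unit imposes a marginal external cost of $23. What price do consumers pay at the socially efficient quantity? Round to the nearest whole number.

P = $39

Social marginal cost = private MC + MEC = 37 + x.
Set SMC = demand: 37 + x = 42 - 2x → x* = 1.6667.
Consumer price on the demand curve at x*: 42 − 2×1.6667 = 38.6666.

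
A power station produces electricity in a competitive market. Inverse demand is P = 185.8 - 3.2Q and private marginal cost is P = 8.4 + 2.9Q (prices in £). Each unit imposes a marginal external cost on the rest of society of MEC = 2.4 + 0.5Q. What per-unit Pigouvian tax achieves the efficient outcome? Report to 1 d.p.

Social marginal cost = private MC + MEC = 10.8 + 3.4Q.
Set SMC = demand: 10.8 + 3.4Q = 185.8 - 3.2Q → Q* = 26.5152.
The Pigouvian tax equals MEC at Q*: 2.4 + 0.5×26.5152 = 15.6576.

tax = £15.7 per unit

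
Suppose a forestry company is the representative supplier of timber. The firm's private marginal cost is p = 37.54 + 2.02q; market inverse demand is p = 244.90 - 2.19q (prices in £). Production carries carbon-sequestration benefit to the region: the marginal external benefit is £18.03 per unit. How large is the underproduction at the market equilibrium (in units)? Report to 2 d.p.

Market equilibrium (private): 37.54 + 2.02q = 244.90 - 2.19q → q_m = 49.2542.
Social marginal cost = private MC − MEB = 19.51 + 2.02q.
Set SMC = demand: 19.51 + 2.02q = 244.90 - 2.19q → q* = 53.5368.
Gap = |49.2542 − 53.5368| = 4.2826.

4.28 units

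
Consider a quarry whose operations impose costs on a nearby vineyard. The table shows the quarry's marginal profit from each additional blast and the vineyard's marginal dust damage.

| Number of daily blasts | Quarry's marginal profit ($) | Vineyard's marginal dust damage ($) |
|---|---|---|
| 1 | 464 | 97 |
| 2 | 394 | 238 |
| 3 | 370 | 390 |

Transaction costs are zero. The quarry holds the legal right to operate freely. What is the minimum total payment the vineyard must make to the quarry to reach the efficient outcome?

$370

Left alone the quarry would choose level 3 (marginal profit stays positive).
Efficient level: k* = 2 (marginal profit ≥ marginal dust damage through 2).
The vineyard must at least cover the quarry's forgone profit from cutting 3→2: 370 = 370.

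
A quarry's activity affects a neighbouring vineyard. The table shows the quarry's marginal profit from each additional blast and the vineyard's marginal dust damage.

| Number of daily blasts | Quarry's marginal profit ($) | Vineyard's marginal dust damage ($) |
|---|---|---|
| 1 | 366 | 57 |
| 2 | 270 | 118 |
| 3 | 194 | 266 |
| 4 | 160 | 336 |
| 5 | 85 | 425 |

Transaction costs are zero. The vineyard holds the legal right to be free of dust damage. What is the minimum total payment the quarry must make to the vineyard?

Efficient level: marginal profit ≥ marginal dust damage through level 2, so k* = 2.
With the vineyard holding the right, the quarry must at least compensate total damage at k*: 57 + 118 = 175.

$175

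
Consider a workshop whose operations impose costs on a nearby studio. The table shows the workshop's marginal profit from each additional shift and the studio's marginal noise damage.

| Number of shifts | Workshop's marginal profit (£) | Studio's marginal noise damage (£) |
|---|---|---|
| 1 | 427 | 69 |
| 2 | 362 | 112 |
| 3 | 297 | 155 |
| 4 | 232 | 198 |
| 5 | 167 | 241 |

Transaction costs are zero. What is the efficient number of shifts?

4

Bargaining reaches the level where marginal profit last exceeds marginal noise damage.
That holds through level 4 (232 ≥ 198) but not at 5 (167 < 241).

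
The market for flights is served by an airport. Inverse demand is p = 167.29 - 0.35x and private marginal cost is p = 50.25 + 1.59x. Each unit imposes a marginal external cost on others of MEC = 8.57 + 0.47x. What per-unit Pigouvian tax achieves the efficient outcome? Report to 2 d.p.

tax = 29.72 per unit

Social marginal cost = private MC + MEC = 58.82 + 2.06x.
Set SMC = demand: 58.82 + 2.06x = 167.29 - 0.35x → x* = 45.0083.
The Pigouvian tax equals MEC at x*: 8.57 + 0.47×45.0083 = 29.7239.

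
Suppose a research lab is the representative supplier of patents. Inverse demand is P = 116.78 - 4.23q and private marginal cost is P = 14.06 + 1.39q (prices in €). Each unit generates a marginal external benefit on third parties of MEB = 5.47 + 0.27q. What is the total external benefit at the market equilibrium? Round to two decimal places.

€145.08

Market equilibrium (private): 14.06 + 1.39q = 116.78 - 4.23q → q_m = 18.2776.
Total external benefit = ∫₀^{q_m} (5.47 + 0.27q) dq = 5.47×18.2776 + ½×0.27×18.2776² = 145.0780.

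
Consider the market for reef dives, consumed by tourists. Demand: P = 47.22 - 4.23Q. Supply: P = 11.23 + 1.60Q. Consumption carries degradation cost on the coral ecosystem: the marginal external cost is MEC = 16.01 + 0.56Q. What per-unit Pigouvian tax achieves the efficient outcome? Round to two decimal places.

Social marginal benefit = demand − MEC = 31.21 - 4.79Q.
Set SMB = MC: 31.21 - 4.79Q = 11.23 + 1.60Q → Q* = 3.1268.
The Pigouvian tax equals MEC at Q*: 16.01 + 0.56×3.1268 = 17.7610.

tax = 17.76 per unit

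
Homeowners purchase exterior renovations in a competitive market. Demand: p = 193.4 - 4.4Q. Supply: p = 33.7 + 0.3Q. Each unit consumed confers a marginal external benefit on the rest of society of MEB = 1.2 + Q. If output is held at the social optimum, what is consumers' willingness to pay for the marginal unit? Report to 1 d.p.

P = 2.1

Social marginal benefit = demand + MEB = 194.6 - 3.4Q.
Set SMB = MC: 194.6 - 3.4Q = 33.7 + 0.3Q → Q* = 43.4865.
Consumer price on the demand curve at Q*: 193.4 − 4.4×43.4865 = 2.0594.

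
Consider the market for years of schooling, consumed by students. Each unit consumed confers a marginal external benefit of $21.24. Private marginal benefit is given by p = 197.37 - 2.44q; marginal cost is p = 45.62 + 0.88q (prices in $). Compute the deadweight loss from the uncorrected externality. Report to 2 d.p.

Market equilibrium (private): 45.62 + 0.88q = 197.37 - 2.44q → q_m = 45.7078.
Social marginal benefit = demand + MEB = 218.61 - 2.44q.
Set SMB = MC: 218.61 - 2.44q = 45.62 + 0.88q → q* = 52.1054.
The welfare-loss triangle has base |q_m − q*| and height MEB(q_m) (the vertical gap between SMB and MC is zero at q* and MEB at q_m).
DWL = ½ × 6.3976 × 21.2400 = 67.9425.

DWL = $67.94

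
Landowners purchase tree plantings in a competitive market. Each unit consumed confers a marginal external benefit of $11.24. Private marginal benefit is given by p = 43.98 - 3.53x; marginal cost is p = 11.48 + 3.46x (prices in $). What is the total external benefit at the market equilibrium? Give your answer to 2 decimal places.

$52.26

Market equilibrium (private): 11.48 + 3.46x = 43.98 - 3.53x → x_m = 4.6495.
Total external benefit = MEB × x_m = 11.24 × 4.6495 = 52.2604.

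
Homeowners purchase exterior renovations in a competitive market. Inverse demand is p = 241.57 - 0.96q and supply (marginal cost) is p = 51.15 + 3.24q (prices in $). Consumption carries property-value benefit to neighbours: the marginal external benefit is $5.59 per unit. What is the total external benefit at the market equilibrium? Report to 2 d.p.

Market equilibrium (private): 51.15 + 3.24q = 241.57 - 0.96q → q_m = 45.3381.
Total external benefit = MEB × q_m = 5.59 × 45.3381 = 253.4400.

$253.44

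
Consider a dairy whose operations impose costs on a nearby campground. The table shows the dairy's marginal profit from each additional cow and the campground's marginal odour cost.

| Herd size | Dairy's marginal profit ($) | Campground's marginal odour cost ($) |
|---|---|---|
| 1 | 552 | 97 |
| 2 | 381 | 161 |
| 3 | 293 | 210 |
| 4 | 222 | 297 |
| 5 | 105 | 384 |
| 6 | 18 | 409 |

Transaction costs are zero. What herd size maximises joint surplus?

3

Bargaining reaches the level where marginal profit last exceeds marginal odour cost.
That holds through level 3 (293 ≥ 210) but not at 4 (222 < 297).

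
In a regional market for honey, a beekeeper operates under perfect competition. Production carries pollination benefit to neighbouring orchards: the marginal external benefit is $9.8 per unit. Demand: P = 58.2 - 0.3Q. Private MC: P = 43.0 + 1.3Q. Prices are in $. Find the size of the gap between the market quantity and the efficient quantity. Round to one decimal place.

6.1 units

Market equilibrium (private): 43.0 + 1.3Q = 58.2 - 0.3Q → Q_m = 9.5000.
Social marginal cost = private MC − MEB = 33.2 + 1.3Q.
Set SMC = demand: 33.2 + 1.3Q = 58.2 - 0.3Q → Q* = 15.6250.
Gap = |9.5000 − 15.6250| = 6.1250.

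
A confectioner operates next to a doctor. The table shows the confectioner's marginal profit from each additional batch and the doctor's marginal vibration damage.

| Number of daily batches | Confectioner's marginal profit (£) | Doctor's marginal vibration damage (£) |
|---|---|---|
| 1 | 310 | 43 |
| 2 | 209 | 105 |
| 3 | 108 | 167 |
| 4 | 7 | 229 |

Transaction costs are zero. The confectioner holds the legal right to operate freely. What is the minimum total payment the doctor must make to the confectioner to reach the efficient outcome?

Left alone the confectioner would choose level 4 (marginal profit stays positive).
Efficient level: k* = 2 (marginal profit ≥ marginal vibration damage through 2).
The doctor must at least cover the confectioner's forgone profit from cutting 4→2: 108 + 7 = 115.

£115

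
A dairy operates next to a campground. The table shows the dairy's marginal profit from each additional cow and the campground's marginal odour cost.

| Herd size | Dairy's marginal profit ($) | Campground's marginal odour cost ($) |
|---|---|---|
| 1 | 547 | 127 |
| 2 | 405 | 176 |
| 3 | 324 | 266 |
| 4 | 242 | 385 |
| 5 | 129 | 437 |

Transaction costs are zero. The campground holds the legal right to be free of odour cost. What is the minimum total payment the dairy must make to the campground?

$569

Efficient level: marginal profit ≥ marginal odour cost through level 3, so k* = 3.
With the campground holding the right, the dairy must at least compensate total damage at k*: 127 + 176 + 266 = 569.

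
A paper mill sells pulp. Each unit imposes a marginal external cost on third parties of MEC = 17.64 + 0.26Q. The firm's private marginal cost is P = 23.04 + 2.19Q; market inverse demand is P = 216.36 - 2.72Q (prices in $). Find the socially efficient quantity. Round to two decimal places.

Social marginal cost = private MC + MEC = 40.68 + 2.45Q.
Set SMC = demand: 40.68 + 2.45Q = 216.36 - 2.72Q → Q* = 33.9807.

Q* = 33.98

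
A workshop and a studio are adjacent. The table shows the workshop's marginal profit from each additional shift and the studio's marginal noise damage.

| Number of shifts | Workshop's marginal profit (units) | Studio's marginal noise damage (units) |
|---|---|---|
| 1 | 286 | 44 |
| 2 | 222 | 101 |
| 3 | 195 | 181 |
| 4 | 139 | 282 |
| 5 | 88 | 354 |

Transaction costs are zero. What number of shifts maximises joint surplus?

3

Bargaining reaches the level where marginal profit last exceeds marginal noise damage.
That holds through level 3 (195 ≥ 181) but not at 4 (139 < 282).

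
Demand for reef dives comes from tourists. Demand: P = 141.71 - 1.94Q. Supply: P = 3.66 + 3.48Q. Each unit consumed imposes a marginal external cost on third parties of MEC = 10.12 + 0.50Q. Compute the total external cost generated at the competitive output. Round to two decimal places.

Market equilibrium (private): 3.66 + 3.48Q = 141.71 - 1.94Q → Q_m = 25.4705.
Total external cost = ∫₀^{Q_m} (10.12 + 0.50Q) dQ = 10.12×25.4705 + ½×0.50×25.4705² = 419.9481.

419.95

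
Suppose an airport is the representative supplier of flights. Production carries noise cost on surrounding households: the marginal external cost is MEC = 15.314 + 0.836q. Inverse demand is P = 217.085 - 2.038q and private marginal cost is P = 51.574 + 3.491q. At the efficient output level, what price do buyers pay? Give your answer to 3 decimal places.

Social marginal cost = private MC + MEC = 66.888 + 4.327q.
Set SMC = demand: 66.888 + 4.327q = 217.085 - 2.038q → q* = 23.5973.
Consumer price on the demand curve at q*: 217.085 − 2.038×23.5973 = 168.9937.

P = 168.994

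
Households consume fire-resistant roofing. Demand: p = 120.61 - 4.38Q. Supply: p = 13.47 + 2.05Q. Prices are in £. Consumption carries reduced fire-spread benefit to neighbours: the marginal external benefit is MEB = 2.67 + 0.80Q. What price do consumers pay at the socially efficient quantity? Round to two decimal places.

P = £35.18

Social marginal benefit = demand + MEB = 123.28 - 3.58Q.
Set SMB = MC: 123.28 - 3.58Q = 13.47 + 2.05Q → Q* = 19.5044.
Consumer price on the demand curve at Q*: 120.61 − 4.38×19.5044 = 35.1807.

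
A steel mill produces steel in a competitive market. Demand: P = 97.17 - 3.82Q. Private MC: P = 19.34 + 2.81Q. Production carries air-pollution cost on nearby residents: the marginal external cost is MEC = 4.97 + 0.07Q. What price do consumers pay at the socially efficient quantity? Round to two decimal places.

Social marginal cost = private MC + MEC = 24.31 + 2.88Q.
Set SMC = demand: 24.31 + 2.88Q = 97.17 - 3.82Q → Q* = 10.8746.
Consumer price on the demand curve at Q*: 97.17 − 3.82×10.8746 = 55.6290.

P = 55.63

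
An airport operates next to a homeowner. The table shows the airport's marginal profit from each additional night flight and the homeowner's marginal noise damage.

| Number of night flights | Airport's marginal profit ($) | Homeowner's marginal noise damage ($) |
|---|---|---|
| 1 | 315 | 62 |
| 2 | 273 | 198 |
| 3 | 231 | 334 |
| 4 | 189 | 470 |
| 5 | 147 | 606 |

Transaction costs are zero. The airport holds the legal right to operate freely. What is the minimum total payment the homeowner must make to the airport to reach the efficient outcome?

$567

Left alone the airport would choose level 5 (marginal profit stays positive).
Efficient level: k* = 2 (marginal profit ≥ marginal noise damage through 2).
The homeowner must at least cover the airport's forgone profit from cutting 5→2: 231 + 189 + 147 = 567.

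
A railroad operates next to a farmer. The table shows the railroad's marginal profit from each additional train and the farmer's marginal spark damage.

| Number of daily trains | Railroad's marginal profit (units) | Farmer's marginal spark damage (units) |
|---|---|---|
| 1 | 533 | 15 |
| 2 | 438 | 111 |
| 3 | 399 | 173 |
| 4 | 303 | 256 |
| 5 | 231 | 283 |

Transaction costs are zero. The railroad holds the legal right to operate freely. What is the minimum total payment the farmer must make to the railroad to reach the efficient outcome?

Left alone the railroad would choose level 5 (marginal profit stays positive).
Efficient level: k* = 4 (marginal profit ≥ marginal spark damage through 4).
The farmer must at least cover the railroad's forgone profit from cutting 5→4: 231 = 231.

231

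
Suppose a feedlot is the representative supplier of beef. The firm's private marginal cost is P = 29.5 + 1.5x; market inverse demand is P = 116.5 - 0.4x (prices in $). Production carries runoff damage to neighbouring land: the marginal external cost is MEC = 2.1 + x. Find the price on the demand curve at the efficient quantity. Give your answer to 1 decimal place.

P = $104.8

Social marginal cost = private MC + MEC = 31.6 + 2.5x.
Set SMC = demand: 31.6 + 2.5x = 116.5 - 0.4x → x* = 29.2759.
Consumer price on the demand curve at x*: 116.5 − 0.4×29.2759 = 104.7896.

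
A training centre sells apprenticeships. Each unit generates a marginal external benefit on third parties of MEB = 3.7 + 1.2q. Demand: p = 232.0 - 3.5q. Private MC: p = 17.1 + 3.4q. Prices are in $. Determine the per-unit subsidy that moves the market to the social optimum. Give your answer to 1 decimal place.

Social marginal cost = private MC − MEB = 13.4 + 2.2q.
Set SMC = demand: 13.4 + 2.2q = 232.0 - 3.5q → q* = 38.3509.
The Pigouvian subsidy equals MEB at q*: 3.7 + 1.2×38.3509 = 49.7211.

subsidy = $49.7 per unit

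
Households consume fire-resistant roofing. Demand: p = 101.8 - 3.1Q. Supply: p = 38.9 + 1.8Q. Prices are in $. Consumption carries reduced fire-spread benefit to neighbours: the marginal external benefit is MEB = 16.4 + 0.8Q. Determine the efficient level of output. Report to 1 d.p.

Social marginal benefit = demand + MEB = 118.2 - 2.3Q.
Set SMB = MC: 118.2 - 2.3Q = 38.9 + 1.8Q → Q* = 19.3415.

Q* = 19.3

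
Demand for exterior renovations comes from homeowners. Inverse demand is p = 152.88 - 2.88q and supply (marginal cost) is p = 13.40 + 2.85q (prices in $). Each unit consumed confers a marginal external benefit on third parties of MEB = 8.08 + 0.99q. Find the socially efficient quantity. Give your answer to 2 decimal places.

Social marginal benefit = demand + MEB = 160.96 - 1.89q.
Set SMB = MC: 160.96 - 1.89q = 13.40 + 2.85q → q* = 31.1308.

q* = 31.13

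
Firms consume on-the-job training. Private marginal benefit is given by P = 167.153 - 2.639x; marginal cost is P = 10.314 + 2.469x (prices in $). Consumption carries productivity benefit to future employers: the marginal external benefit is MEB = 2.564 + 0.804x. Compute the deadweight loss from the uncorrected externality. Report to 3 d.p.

DWL = $86.267

Market equilibrium (private): 10.314 + 2.469x = 167.153 - 2.639x → x_m = 30.7046.
Social marginal benefit = demand + MEB = 169.717 - 1.835x.
Set SMB = MC: 169.717 - 1.835x = 10.314 + 2.469x → x* = 37.0360.
The loss is the area between SMB and MC from x* to x_m; with linear curves that's a triangle of height MEB(x_m).
DWL = ½ × 6.3314 × 27.2505 = 86.2669.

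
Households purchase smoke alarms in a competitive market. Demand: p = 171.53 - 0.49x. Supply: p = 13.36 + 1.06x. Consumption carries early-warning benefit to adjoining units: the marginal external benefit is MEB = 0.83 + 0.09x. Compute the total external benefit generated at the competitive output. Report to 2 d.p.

553.29

Market equilibrium (private): 13.36 + 1.06x = 171.53 - 0.49x → x_m = 102.0452.
Total external benefit = ∫₀^{x_m} (0.83 + 0.09x) dx = 0.83×102.0452 + ½×0.09×102.0452² = 553.2925.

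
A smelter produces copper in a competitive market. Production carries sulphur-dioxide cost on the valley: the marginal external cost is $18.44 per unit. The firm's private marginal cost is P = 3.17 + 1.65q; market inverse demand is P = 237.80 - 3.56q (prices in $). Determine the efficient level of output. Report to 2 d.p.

Social marginal cost = private MC + MEC = 21.61 + 1.65q.
Set SMC = demand: 21.61 + 1.65q = 237.80 - 3.56q → q* = 41.4952.

q* = 41.50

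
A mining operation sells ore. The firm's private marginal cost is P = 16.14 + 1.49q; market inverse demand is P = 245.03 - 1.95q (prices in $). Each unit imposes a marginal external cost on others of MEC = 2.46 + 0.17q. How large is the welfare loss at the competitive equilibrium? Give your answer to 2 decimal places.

DWL = $26.27

Market equilibrium (private): 16.14 + 1.49q = 245.03 - 1.95q → q_m = 66.5378.
Social marginal cost = private MC + MEC = 18.60 + 1.66q.
Set SMC = demand: 18.60 + 1.66q = 245.03 - 1.95q → q* = 62.7230.
The welfare-loss triangle has base |q_m − q*| and height MEC(q_m) (the vertical gap between SMC and demand is zero at q* and MEC at q_m).
DWL = ½ × 3.8148 × 13.7714 = 26.2676.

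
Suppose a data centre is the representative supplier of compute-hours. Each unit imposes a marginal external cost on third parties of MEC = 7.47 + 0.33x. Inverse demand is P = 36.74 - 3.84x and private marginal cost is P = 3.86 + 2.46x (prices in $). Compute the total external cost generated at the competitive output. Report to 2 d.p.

Market equilibrium (private): 3.86 + 2.46x = 36.74 - 3.84x → x_m = 5.2190.
Total external cost = ∫₀^{x_m} (7.47 + 0.33x) dx = 7.47×5.2190 + ½×0.33×5.2190² = 43.4802.

$43.48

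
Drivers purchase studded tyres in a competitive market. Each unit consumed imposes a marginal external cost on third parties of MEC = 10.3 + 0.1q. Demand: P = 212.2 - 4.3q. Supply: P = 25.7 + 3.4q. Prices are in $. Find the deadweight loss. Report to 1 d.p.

Market equilibrium (private): 25.7 + 3.4q = 212.2 - 4.3q → q_m = 24.2208.
Social marginal benefit = demand − MEC = 201.9 - 4.4q.
Set SMB = MC: 201.9 - 4.4q = 25.7 + 3.4q → q* = 22.5897.
Between q* and q_m the wedge MC − SMB runs linearly from 0 to MEC(q_m), so the loss is a triangle.
DWL = ½ × 1.6311 × 12.7221 = 10.3755.

DWL = $10.4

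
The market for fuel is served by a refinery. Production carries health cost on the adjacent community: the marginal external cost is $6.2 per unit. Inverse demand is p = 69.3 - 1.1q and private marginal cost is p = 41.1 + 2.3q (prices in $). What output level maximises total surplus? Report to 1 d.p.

q* = 6.5

Social marginal cost = private MC + MEC = 47.3 + 2.3q.
Set SMC = demand: 47.3 + 2.3q = 69.3 - 1.1q → q* = 6.4706.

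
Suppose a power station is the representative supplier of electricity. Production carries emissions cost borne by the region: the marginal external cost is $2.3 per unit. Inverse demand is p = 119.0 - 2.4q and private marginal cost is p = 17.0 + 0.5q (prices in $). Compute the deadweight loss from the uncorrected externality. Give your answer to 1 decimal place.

Market equilibrium (private): 17.0 + 0.5q = 119.0 - 2.4q → q_m = 35.1724.
Social marginal cost = private MC + MEC = 19.3 + 0.5q.
Set SMC = demand: 19.3 + 0.5q = 119.0 - 2.4q → q* = 34.3793.
The welfare-loss triangle has base |q_m − q*| and height MEC(q_m) (the vertical gap between SMC and demand is zero at q* and MEC at q_m).
DWL = ½ × 0.7931 × 2.3000 = 0.9121.

DWL = $0.9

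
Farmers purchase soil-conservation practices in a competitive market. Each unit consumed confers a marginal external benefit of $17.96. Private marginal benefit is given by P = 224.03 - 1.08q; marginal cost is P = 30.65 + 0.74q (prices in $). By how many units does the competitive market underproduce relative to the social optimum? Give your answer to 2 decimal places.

Market equilibrium (private): 30.65 + 0.74q = 224.03 - 1.08q → q_m = 106.2527.
Social marginal benefit = demand + MEB = 241.99 - 1.08q.
Set SMB = MC: 241.99 - 1.08q = 30.65 + 0.74q → q* = 116.1209.
Gap = |106.2527 − 116.1209| = 9.8682.

9.87 units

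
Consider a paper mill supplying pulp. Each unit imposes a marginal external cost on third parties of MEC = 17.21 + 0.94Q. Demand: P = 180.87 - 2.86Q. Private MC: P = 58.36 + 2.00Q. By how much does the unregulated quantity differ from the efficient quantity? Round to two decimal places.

Market equilibrium (private): 58.36 + 2.00Q = 180.87 - 2.86Q → Q_m = 25.2078.
Social marginal cost = private MC + MEC = 75.57 + 2.94Q.
Set SMC = demand: 75.57 + 2.94Q = 180.87 - 2.86Q → Q* = 18.1552.
Gap = |25.2078 − 18.1552| = 7.0526.

7.05 units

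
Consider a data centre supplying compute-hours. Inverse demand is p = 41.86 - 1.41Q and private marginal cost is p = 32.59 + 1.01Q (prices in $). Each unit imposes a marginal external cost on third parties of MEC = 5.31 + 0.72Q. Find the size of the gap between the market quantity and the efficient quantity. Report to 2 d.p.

2.57 units

Market equilibrium (private): 32.59 + 1.01Q = 41.86 - 1.41Q → Q_m = 3.8306.
Social marginal cost = private MC + MEC = 37.90 + 1.73Q.
Set SMC = demand: 37.90 + 1.73Q = 41.86 - 1.41Q → Q* = 1.2611.
Gap = |3.8306 − 1.2611| = 2.5695.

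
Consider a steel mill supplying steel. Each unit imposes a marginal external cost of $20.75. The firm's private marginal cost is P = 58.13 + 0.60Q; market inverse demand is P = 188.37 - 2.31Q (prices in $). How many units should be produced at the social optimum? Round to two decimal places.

Q* = 37.63

Social marginal cost = private MC + MEC = 78.88 + 0.60Q.
Set SMC = demand: 78.88 + 0.60Q = 188.37 - 2.31Q → Q* = 37.6254.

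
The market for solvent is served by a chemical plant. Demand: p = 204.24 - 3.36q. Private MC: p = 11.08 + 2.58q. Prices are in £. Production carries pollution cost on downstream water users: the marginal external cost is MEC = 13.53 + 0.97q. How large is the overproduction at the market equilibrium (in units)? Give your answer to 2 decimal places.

Market equilibrium (private): 11.08 + 2.58q = 204.24 - 3.36q → q_m = 32.5185.
Social marginal cost = private MC + MEC = 24.61 + 3.55q.
Set SMC = demand: 24.61 + 3.55q = 204.24 - 3.36q → q* = 25.9957.
Gap = |32.5185 − 25.9957| = 6.5228.

6.52 units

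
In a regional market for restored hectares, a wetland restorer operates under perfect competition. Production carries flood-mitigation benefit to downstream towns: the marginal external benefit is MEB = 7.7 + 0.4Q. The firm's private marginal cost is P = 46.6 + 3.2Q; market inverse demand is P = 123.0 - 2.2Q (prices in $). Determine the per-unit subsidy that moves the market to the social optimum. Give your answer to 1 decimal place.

Social marginal cost = private MC − MEB = 38.9 + 2.8Q.
Set SMC = demand: 38.9 + 2.8Q = 123.0 - 2.2Q → Q* = 16.8200.
The Pigouvian subsidy equals MEB at Q*: 7.7 + 0.4×16.8200 = 14.4280.

subsidy = $14.4 per unit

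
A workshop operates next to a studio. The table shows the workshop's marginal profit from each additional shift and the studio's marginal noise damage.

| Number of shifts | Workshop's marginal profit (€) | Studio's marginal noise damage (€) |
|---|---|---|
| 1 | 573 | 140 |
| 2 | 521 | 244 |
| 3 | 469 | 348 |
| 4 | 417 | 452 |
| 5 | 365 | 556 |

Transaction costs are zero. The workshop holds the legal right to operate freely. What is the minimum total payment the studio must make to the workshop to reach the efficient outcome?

€782

Left alone the workshop would choose level 5 (marginal profit stays positive).
Efficient level: k* = 3 (marginal profit ≥ marginal noise damage through 3).
The studio must at least cover the workshop's forgone profit from cutting 5→3: 417 + 365 = 782.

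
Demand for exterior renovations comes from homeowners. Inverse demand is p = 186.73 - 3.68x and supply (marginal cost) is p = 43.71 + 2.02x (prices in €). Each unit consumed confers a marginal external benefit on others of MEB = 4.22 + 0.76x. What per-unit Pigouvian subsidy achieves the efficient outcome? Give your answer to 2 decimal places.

Social marginal benefit = demand + MEB = 190.95 - 2.92x.
Set SMB = MC: 190.95 - 2.92x = 43.71 + 2.02x → x* = 29.8057.
The Pigouvian subsidy equals MEB at x*: 4.22 + 0.76×29.8057 = 26.8723.

subsidy = €26.87 per unit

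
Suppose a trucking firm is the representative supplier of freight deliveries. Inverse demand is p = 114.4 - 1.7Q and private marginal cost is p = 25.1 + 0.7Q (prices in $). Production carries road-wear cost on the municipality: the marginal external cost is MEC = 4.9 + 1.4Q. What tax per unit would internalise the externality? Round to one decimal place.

tax = $36.0 per unit

Social marginal cost = private MC + MEC = 30.0 + 2.1Q.
Set SMC = demand: 30.0 + 2.1Q = 114.4 - 1.7Q → Q* = 22.2105.
The Pigouvian tax equals MEC at Q*: 4.9 + 1.4×22.2105 = 35.9947.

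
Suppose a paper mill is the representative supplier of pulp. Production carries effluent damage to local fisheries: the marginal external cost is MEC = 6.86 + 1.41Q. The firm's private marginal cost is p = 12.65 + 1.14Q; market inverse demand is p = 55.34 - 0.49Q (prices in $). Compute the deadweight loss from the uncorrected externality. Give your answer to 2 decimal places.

Market equilibrium (private): 12.65 + 1.14Q = 55.34 - 0.49Q → Q_m = 26.1902.
Social marginal cost = private MC + MEC = 19.51 + 2.55Q.
Set SMC = demand: 19.51 + 2.55Q = 55.34 - 0.49Q → Q* = 11.7862.
The welfare-loss triangle has base |Q_m − Q*| and height MEC(Q_m) (the vertical gap between SMC and demand is zero at Q* and MEC at Q_m).
DWL = ½ × 14.4040 × 43.7882 = 315.3626.

DWL = $315.36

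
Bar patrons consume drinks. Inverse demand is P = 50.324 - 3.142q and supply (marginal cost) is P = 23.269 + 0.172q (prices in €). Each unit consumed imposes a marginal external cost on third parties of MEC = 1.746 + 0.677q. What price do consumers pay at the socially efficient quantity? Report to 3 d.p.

P = €30.399

Social marginal benefit = demand − MEC = 48.578 - 3.819q.
Set SMB = MC: 48.578 - 3.819q = 23.269 + 0.172q → q* = 6.3415.
Consumer price on the demand curve at q*: 50.324 − 3.142×6.3415 = 30.3990.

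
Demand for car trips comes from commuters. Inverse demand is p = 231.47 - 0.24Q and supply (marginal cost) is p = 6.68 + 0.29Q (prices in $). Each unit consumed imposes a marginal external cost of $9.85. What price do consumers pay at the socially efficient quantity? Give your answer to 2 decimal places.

Social marginal benefit = demand − MEC = 221.62 - 0.24Q.
Set SMB = MC: 221.62 - 0.24Q = 6.68 + 0.29Q → Q* = 405.5472.
Consumer price on the demand curve at Q*: 231.47 − 0.24×405.5472 = 134.1387.

P = $134.14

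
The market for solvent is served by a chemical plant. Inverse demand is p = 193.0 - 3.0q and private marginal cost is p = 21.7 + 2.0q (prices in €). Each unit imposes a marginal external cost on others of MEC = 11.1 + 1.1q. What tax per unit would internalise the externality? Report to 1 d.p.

tax = €40.0 per unit

Social marginal cost = private MC + MEC = 32.8 + 3.1q.
Set SMC = demand: 32.8 + 3.1q = 193.0 - 3.0q → q* = 26.2623.
The Pigouvian tax equals MEC at q*: 11.1 + 1.1×26.2623 = 39.9885.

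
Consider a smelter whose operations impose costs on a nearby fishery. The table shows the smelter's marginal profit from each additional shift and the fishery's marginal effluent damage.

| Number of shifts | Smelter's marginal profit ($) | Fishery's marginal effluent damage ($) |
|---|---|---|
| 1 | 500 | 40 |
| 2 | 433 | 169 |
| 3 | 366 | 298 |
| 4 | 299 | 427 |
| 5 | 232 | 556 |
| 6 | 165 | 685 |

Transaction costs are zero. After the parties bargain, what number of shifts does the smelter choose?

Bargaining reaches the level where marginal profit last exceeds marginal effluent damage.
That holds through level 3 (366 ≥ 298) but not at 4 (299 < 427).

3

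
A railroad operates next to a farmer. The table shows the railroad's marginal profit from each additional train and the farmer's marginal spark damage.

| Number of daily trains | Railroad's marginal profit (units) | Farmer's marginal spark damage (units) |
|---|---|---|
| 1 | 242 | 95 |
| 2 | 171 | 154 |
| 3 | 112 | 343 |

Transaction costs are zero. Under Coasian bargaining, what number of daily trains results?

2

Bargaining reaches the level where marginal profit last exceeds marginal spark damage.
That holds through level 2 (171 ≥ 154) but not at 3 (112 < 343).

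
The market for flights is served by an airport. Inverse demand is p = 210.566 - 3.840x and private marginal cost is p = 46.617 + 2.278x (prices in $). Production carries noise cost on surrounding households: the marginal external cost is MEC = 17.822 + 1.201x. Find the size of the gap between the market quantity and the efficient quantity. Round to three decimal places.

Market equilibrium (private): 46.617 + 2.278x = 210.566 - 3.840x → x_m = 26.7978.
Social marginal cost = private MC + MEC = 64.439 + 3.479x.
Set SMC = demand: 64.439 + 3.479x = 210.566 - 3.840x → x* = 19.9654.
Gap = |26.7978 − 19.9654| = 6.8324.

6.832 units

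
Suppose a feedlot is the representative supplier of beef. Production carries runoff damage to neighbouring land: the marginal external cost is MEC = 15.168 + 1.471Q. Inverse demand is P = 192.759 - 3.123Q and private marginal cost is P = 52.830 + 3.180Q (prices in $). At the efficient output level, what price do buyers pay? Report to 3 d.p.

Social marginal cost = private MC + MEC = 67.998 + 4.651Q.
Set SMC = demand: 67.998 + 4.651Q = 192.759 - 3.123Q → Q* = 16.0485.
Consumer price on the demand curve at Q*: 192.759 − 3.123×16.0485 = 142.6395.

P = $142.640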